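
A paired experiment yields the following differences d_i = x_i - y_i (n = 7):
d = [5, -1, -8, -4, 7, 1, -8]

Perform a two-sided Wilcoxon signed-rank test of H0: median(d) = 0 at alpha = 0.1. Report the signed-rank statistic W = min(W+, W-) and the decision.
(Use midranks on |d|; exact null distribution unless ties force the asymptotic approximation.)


Step 1: Drop any zero differences (none here) and take |d_i|.
|d| = [5, 1, 8, 4, 7, 1, 8]
Step 2: Midrank |d_i| (ties get averaged ranks).
ranks: |5|->4, |1|->1.5, |8|->6.5, |4|->3, |7|->5, |1|->1.5, |8|->6.5
Step 3: Attach original signs; sum ranks with positive sign and with negative sign.
W+ = 4 + 5 + 1.5 = 10.5
W- = 1.5 + 6.5 + 3 + 6.5 = 17.5
(Check: W+ + W- = 28 should equal n(n+1)/2 = 28.)
Step 4: Test statistic W = min(W+, W-) = 10.5.
Step 5: Ties in |d|, so use the tie-corrected normal approximation.
        E[W] = n(n+1)/4 = 7*8/4 = 14.
        Tie groups: |d|=1 (t=2), |d|=8 (t=2); sum(t^3 - t) = 12.
        Var[W] = n(n+1)(2n+1)/24 - sum(t^3-t)/48 = 840/24 - 12/48 = 34.75.
        z = (W - E[W]) / sqrt(Var[W]) = (10.5 - 14) / 5.8949 = -0.5937.
        Two-sided p = 2*Phi(z) = 0.552691.
Step 6: alpha = 0.1. fail to reject H0.

W+ = 10.5, W- = 17.5, W = min = 10.5, p = 0.552691, fail to reject H0.


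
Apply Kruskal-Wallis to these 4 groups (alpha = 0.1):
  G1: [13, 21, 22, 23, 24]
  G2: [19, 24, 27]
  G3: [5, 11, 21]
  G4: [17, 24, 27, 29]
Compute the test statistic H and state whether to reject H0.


Step 1: Combine all N = 15 observations and assign midranks.
sorted (value, group, rank): (5,G3,1), (11,G3,2), (13,G1,3), (17,G4,4), (19,G2,5), (21,G1,6.5), (21,G3,6.5), (22,G1,8), (23,G1,9), (24,G1,11), (24,G2,11), (24,G4,11), (27,G2,13.5), (27,G4,13.5), (29,G4,15)
Step 2: Sum ranks within each group.
R_1 = 37.5 (n_1 = 5)
R_2 = 29.5 (n_2 = 3)
R_3 = 9.5 (n_3 = 3)
R_4 = 43.5 (n_4 = 4)
Step 3: H = 12/(N(N+1)) * sum(R_i^2/n_i) - 3(N+1)
     = 12/(15*16) * (37.5^2/5 + 29.5^2/3 + 9.5^2/3 + 43.5^2/4) - 3*16
     = 0.050000 * 1074.48 - 48
     = 5.723958.
Step 4: Ties present; correction factor C = 1 - 36/(15^3 - 15) = 0.989286. Corrected H = 5.723958 / 0.989286 = 5.785951.
Step 5: Under H0, H ~ chi^2(3); p-value = 0.122502.
Step 6: alpha = 0.1. fail to reject H0.

H = 5.7860, df = 3, p = 0.122502, fail to reject H0.


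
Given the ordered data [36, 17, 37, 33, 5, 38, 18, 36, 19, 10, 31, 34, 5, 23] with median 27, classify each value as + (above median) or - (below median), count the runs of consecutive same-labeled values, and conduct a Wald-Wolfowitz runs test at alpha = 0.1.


Step 1: Compute median = 27; label A = above, B = below.
Labels in order: ABAABABABBAABB  (n_A = 7, n_B = 7)
Step 2: Count runs R = 10.
Step 3: Under H0 (random ordering), E[R] = 2*n_A*n_B/(n_A+n_B) + 1 = 2*7*7/14 + 1 = 8.0000.
        Var[R] = 2*n_A*n_B*(2*n_A*n_B - n_A - n_B) / ((n_A+n_B)^2 * (n_A+n_B-1)) = 8232/2548 = 3.2308.
        SD[R] = 1.7974.
Step 4: Continuity-corrected z = (R - 0.5 - E[R]) / SD[R] = (10 - 0.5 - 8.0000) / 1.7974 = 0.8345.
Step 5: Two-sided p-value via normal approximation = 2*(1 - Phi(|z|)) = 0.403986.
Step 6: alpha = 0.1. fail to reject H0.

R = 10, z = 0.8345, p = 0.403986, fail to reject H0.


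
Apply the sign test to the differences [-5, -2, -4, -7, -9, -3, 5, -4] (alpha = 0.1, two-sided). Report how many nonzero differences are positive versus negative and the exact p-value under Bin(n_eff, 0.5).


Step 1: Discard zero differences. Original n = 8; n_eff = number of nonzero differences = 8.
Nonzero differences (with sign): -5, -2, -4, -7, -9, -3, +5, -4
Step 2: Count signs: positive = 1, negative = 7.
Step 3: Under H0: P(positive) = 0.5, so the number of positives S ~ Bin(8, 0.5).
Step 4: Two-sided exact p-value = sum of Bin(8,0.5) probabilities at or below the observed probability = 0.070312.
Step 5: alpha = 0.1. reject H0.

n_eff = 8, pos = 1, neg = 7, p = 0.070312, reject H0.


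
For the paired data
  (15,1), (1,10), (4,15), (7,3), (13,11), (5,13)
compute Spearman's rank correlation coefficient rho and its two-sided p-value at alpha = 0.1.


Step 1: Rank x and y separately (midranks; no ties here).
rank(x): 15->6, 1->1, 4->2, 7->4, 13->5, 5->3
rank(y): 1->1, 10->3, 15->6, 3->2, 11->4, 13->5
Step 2: d_i = R_x(i) - R_y(i); compute d_i^2.
  (6-1)^2=25, (1-3)^2=4, (2-6)^2=16, (4-2)^2=4, (5-4)^2=1, (3-5)^2=4
sum(d^2) = 54.
Step 3: rho = 1 - 6*54 / (6*(6^2 - 1)) = 1 - 324/210 = -0.542857.
Step 4: Under H0, t = rho * sqrt((n-2)/(1-rho^2)) = -1.2928 ~ t(4).
Step 5: Two-sided p-value from the t-distribution with 4 df = 0.265703.
Step 6: alpha = 0.1. fail to reject H0.

rho = -0.5429, p = 0.265703, fail to reject H0 at alpha = 0.1.


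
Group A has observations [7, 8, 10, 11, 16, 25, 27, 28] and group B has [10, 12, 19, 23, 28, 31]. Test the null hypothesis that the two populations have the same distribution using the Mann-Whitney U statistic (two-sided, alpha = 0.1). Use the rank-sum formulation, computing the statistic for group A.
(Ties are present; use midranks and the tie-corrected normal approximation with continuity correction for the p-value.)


Step 1: Combine and sort all 14 observations; assign midranks.
sorted (value, group): (7,X), (8,X), (10,X), (10,Y), (11,X), (12,Y), (16,X), (19,Y), (23,Y), (25,X), (27,X), (28,X), (28,Y), (31,Y)
ranks: 7->1, 8->2, 10->3.5, 10->3.5, 11->5, 12->6, 16->7, 19->8, 23->9, 25->10, 27->11, 28->12.5, 28->12.5, 31->14
Step 2: Rank sum for X: R1 = 1 + 2 + 3.5 + 5 + 7 + 10 + 11 + 12.5 = 52.
Step 3: U_X = R1 - n1(n1+1)/2 = 52 - 8*9/2 = 52 - 36 = 16.
       U_Y = n1*n2 - U_X = 48 - 16 = 32.
Step 4: Ties are present, so use the tie-corrected normal approximation (with continuity correction) for the p-value.
Step 5: p-value = 0.331857; compare to alpha = 0.1. fail to reject H0.

U_X = 16, p = 0.331857, fail to reject H0 at alpha = 0.1.


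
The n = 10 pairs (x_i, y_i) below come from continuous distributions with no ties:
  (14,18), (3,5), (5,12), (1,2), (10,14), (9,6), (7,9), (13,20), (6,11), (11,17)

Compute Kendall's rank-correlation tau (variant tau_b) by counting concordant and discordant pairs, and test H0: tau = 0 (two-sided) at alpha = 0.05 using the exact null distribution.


Step 1: Enumerate the 45 unordered pairs (i,j) with i<j and classify each by sign(x_j-x_i) * sign(y_j-y_i).
  (1,2):dx=-11,dy=-13->C; (1,3):dx=-9,dy=-6->C; (1,4):dx=-13,dy=-16->C; (1,5):dx=-4,dy=-4->C
  (1,6):dx=-5,dy=-12->C; (1,7):dx=-7,dy=-9->C; (1,8):dx=-1,dy=+2->D; (1,9):dx=-8,dy=-7->C
  (1,10):dx=-3,dy=-1->C; (2,3):dx=+2,dy=+7->C; (2,4):dx=-2,dy=-3->C; (2,5):dx=+7,dy=+9->C
  (2,6):dx=+6,dy=+1->C; (2,7):dx=+4,dy=+4->C; (2,8):dx=+10,dy=+15->C; (2,9):dx=+3,dy=+6->C
  (2,10):dx=+8,dy=+12->C; (3,4):dx=-4,dy=-10->C; (3,5):dx=+5,dy=+2->C; (3,6):dx=+4,dy=-6->D
  (3,7):dx=+2,dy=-3->D; (3,8):dx=+8,dy=+8->C; (3,9):dx=+1,dy=-1->D; (3,10):dx=+6,dy=+5->C
  (4,5):dx=+9,dy=+12->C; (4,6):dx=+8,dy=+4->C; (4,7):dx=+6,dy=+7->C; (4,8):dx=+12,dy=+18->C
  (4,9):dx=+5,dy=+9->C; (4,10):dx=+10,dy=+15->C; (5,6):dx=-1,dy=-8->C; (5,7):dx=-3,dy=-5->C
  (5,8):dx=+3,dy=+6->C; (5,9):dx=-4,dy=-3->C; (5,10):dx=+1,dy=+3->C; (6,7):dx=-2,dy=+3->D
  (6,8):dx=+4,dy=+14->C; (6,9):dx=-3,dy=+5->D; (6,10):dx=+2,dy=+11->C; (7,8):dx=+6,dy=+11->C
  (7,9):dx=-1,dy=+2->D; (7,10):dx=+4,dy=+8->C; (8,9):dx=-7,dy=-9->C; (8,10):dx=-2,dy=-3->C
  (9,10):dx=+5,dy=+6->C
Step 2: C = 38, D = 7, total pairs = 45.
Step 3: tau = (C - D)/(n(n-1)/2) = (38 - 7)/45 = 0.688889.
Step 4: Exact two-sided p-value (enumerate n! = 3628800 permutations of y under H0): p = 0.004687.
Step 5: alpha = 0.05. reject H0.

tau_b = 0.6889 (C=38, D=7), p = 0.004687, reject H0.


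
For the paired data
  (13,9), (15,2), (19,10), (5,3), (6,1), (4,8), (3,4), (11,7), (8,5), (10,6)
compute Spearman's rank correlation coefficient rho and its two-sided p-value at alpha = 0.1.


Step 1: Rank x and y separately (midranks; no ties here).
rank(x): 13->8, 15->9, 19->10, 5->3, 6->4, 4->2, 3->1, 11->7, 8->5, 10->6
rank(y): 9->9, 2->2, 10->10, 3->3, 1->1, 8->8, 4->4, 7->7, 5->5, 6->6
Step 2: d_i = R_x(i) - R_y(i); compute d_i^2.
  (8-9)^2=1, (9-2)^2=49, (10-10)^2=0, (3-3)^2=0, (4-1)^2=9, (2-8)^2=36, (1-4)^2=9, (7-7)^2=0, (5-5)^2=0, (6-6)^2=0
sum(d^2) = 104.
Step 3: rho = 1 - 6*104 / (10*(10^2 - 1)) = 1 - 624/990 = 0.369697.
Step 4: Under H0, t = rho * sqrt((n-2)/(1-rho^2)) = 1.1254 ~ t(8).
Step 5: Two-sided p-value from the t-distribution with 8 df = 0.293050.
Step 6: alpha = 0.1. fail to reject H0.

rho = 0.3697, p = 0.293050, fail to reject H0 at alpha = 0.1.


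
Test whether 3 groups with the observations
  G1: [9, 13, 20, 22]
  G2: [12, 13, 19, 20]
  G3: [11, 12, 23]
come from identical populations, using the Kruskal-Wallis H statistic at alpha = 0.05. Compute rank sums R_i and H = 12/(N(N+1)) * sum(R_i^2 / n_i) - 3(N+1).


Step 1: Combine all N = 11 observations and assign midranks.
sorted (value, group, rank): (9,G1,1), (11,G3,2), (12,G2,3.5), (12,G3,3.5), (13,G1,5.5), (13,G2,5.5), (19,G2,7), (20,G1,8.5), (20,G2,8.5), (22,G1,10), (23,G3,11)
Step 2: Sum ranks within each group.
R_1 = 25 (n_1 = 4)
R_2 = 24.5 (n_2 = 4)
R_3 = 16.5 (n_3 = 3)
Step 3: H = 12/(N(N+1)) * sum(R_i^2/n_i) - 3(N+1)
     = 12/(11*12) * (25^2/4 + 24.5^2/4 + 16.5^2/3) - 3*12
     = 0.090909 * 397.062 - 36
     = 0.096591.
Step 4: Ties present; correction factor C = 1 - 18/(11^3 - 11) = 0.986364. Corrected H = 0.096591 / 0.986364 = 0.097926.
Step 5: Under H0, H ~ chi^2(2); p-value = 0.952216.
Step 6: alpha = 0.05. fail to reject H0.

H = 0.0979, df = 2, p = 0.952216, fail to reject H0.


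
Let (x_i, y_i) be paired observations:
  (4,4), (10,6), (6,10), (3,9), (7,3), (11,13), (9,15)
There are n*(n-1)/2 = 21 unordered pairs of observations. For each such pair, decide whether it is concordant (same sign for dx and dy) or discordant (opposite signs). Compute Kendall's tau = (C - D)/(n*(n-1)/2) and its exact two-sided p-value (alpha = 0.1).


Step 1: Enumerate the 21 unordered pairs (i,j) with i<j and classify each by sign(x_j-x_i) * sign(y_j-y_i).
  (1,2):dx=+6,dy=+2->C; (1,3):dx=+2,dy=+6->C; (1,4):dx=-1,dy=+5->D; (1,5):dx=+3,dy=-1->D
  (1,6):dx=+7,dy=+9->C; (1,7):dx=+5,dy=+11->C; (2,3):dx=-4,dy=+4->D; (2,4):dx=-7,dy=+3->D
  (2,5):dx=-3,dy=-3->C; (2,6):dx=+1,dy=+7->C; (2,7):dx=-1,dy=+9->D; (3,4):dx=-3,dy=-1->C
  (3,5):dx=+1,dy=-7->D; (3,6):dx=+5,dy=+3->C; (3,7):dx=+3,dy=+5->C; (4,5):dx=+4,dy=-6->D
  (4,6):dx=+8,dy=+4->C; (4,7):dx=+6,dy=+6->C; (5,6):dx=+4,dy=+10->C; (5,7):dx=+2,dy=+12->C
  (6,7):dx=-2,dy=+2->D
Step 2: C = 13, D = 8, total pairs = 21.
Step 3: tau = (C - D)/(n(n-1)/2) = (13 - 8)/21 = 0.238095.
Step 4: Exact two-sided p-value (enumerate n! = 5040 permutations of y under H0): p = 0.561905.
Step 5: alpha = 0.1. fail to reject H0.

tau_b = 0.2381 (C=13, D=8), p = 0.561905, fail to reject H0.


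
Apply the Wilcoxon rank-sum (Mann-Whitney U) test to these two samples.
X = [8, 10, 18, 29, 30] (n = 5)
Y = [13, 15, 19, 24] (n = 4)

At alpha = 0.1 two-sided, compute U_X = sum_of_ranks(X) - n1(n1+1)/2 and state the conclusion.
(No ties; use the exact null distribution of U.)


Step 1: Combine and sort all 9 observations; assign midranks.
sorted (value, group): (8,X), (10,X), (13,Y), (15,Y), (18,X), (19,Y), (24,Y), (29,X), (30,X)
ranks: 8->1, 10->2, 13->3, 15->4, 18->5, 19->6, 24->7, 29->8, 30->9
Step 2: Rank sum for X: R1 = 1 + 2 + 5 + 8 + 9 = 25.
Step 3: U_X = R1 - n1(n1+1)/2 = 25 - 5*6/2 = 25 - 15 = 10.
       U_Y = n1*n2 - U_X = 20 - 10 = 10.
Step 4: No ties, so the exact null distribution of U (based on enumerating the C(9,5) = 126 equally likely rank assignments) gives the two-sided p-value.
Step 5: p-value = 1.000000; compare to alpha = 0.1. fail to reject H0.

U_X = 10, p = 1.000000, fail to reject H0 at alpha = 0.1.


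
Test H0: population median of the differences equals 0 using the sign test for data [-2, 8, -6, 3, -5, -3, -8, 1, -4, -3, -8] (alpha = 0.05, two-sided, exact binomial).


Step 1: Discard zero differences. Original n = 11; n_eff = number of nonzero differences = 11.
Nonzero differences (with sign): -2, +8, -6, +3, -5, -3, -8, +1, -4, -3, -8
Step 2: Count signs: positive = 3, negative = 8.
Step 3: Under H0: P(positive) = 0.5, so the number of positives S ~ Bin(11, 0.5).
Step 4: Two-sided exact p-value = sum of Bin(11,0.5) probabilities at or below the observed probability = 0.226562.
Step 5: alpha = 0.05. fail to reject H0.

n_eff = 11, pos = 3, neg = 8, p = 0.226562, fail to reject H0.


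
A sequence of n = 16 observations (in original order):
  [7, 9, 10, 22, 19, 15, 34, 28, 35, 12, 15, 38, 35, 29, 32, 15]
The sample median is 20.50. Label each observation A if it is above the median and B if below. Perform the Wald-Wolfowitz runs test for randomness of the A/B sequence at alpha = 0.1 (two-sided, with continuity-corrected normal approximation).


Step 1: Compute median = 20.50; label A = above, B = below.
Labels in order: BBBABBAAABBAAAAB  (n_A = 8, n_B = 8)
Step 2: Count runs R = 7.
Step 3: Under H0 (random ordering), E[R] = 2*n_A*n_B/(n_A+n_B) + 1 = 2*8*8/16 + 1 = 9.0000.
        Var[R] = 2*n_A*n_B*(2*n_A*n_B - n_A - n_B) / ((n_A+n_B)^2 * (n_A+n_B-1)) = 14336/3840 = 3.7333.
        SD[R] = 1.9322.
Step 4: Continuity-corrected z = (R + 0.5 - E[R]) / SD[R] = (7 + 0.5 - 9.0000) / 1.9322 = -0.7763.
Step 5: Two-sided p-value via normal approximation = 2*(1 - Phi(|z|)) = 0.437558.
Step 6: alpha = 0.1. fail to reject H0.

R = 7, z = -0.7763, p = 0.437558, fail to reject H0.


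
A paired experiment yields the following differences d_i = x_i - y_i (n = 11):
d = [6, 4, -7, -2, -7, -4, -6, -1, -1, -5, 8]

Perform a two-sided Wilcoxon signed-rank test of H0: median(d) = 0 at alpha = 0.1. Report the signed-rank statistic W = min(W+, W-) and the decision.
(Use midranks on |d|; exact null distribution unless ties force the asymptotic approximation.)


Step 1: Drop any zero differences (none here) and take |d_i|.
|d| = [6, 4, 7, 2, 7, 4, 6, 1, 1, 5, 8]
Step 2: Midrank |d_i| (ties get averaged ranks).
ranks: |6|->7.5, |4|->4.5, |7|->9.5, |2|->3, |7|->9.5, |4|->4.5, |6|->7.5, |1|->1.5, |1|->1.5, |5|->6, |8|->11
Step 3: Attach original signs; sum ranks with positive sign and with negative sign.
W+ = 7.5 + 4.5 + 11 = 23
W- = 9.5 + 3 + 9.5 + 4.5 + 7.5 + 1.5 + 1.5 + 6 = 43
(Check: W+ + W- = 66 should equal n(n+1)/2 = 66.)
Step 4: Test statistic W = min(W+, W-) = 23.
Step 5: Ties in |d|, so use the tie-corrected normal approximation.
        E[W] = n(n+1)/4 = 11*12/4 = 33.
        Tie groups: |d|=1 (t=2), |d|=4 (t=2), |d|=6 (t=2), |d|=7 (t=2); sum(t^3 - t) = 24.
        Var[W] = n(n+1)(2n+1)/24 - sum(t^3-t)/48 = 3036/24 - 24/48 = 126.
        z = (W - E[W]) / sqrt(Var[W]) = (23 - 33) / 11.2250 = -0.8909.
        Two-sided p = 2*Phi(z) = 0.372998.
Step 6: alpha = 0.1. fail to reject H0.

W+ = 23, W- = 43, W = min = 23, p = 0.372998, fail to reject H0.


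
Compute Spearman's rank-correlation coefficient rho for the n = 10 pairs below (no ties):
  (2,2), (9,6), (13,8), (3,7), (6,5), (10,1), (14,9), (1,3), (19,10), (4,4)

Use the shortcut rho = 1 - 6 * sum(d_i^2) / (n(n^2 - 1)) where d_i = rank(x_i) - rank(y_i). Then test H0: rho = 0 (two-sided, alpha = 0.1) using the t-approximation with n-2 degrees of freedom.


Step 1: Rank x and y separately (midranks; no ties here).
rank(x): 2->2, 9->6, 13->8, 3->3, 6->5, 10->7, 14->9, 1->1, 19->10, 4->4
rank(y): 2->2, 6->6, 8->8, 7->7, 5->5, 1->1, 9->9, 3->3, 10->10, 4->4
Step 2: d_i = R_x(i) - R_y(i); compute d_i^2.
  (2-2)^2=0, (6-6)^2=0, (8-8)^2=0, (3-7)^2=16, (5-5)^2=0, (7-1)^2=36, (9-9)^2=0, (1-3)^2=4, (10-10)^2=0, (4-4)^2=0
sum(d^2) = 56.
Step 3: rho = 1 - 6*56 / (10*(10^2 - 1)) = 1 - 336/990 = 0.660606.
Step 4: Under H0, t = rho * sqrt((n-2)/(1-rho^2)) = 2.4889 ~ t(8).
Step 5: Two-sided p-value from the t-distribution with 8 df = 0.037588.
Step 6: alpha = 0.1. reject H0.

rho = 0.6606, p = 0.037588, reject H0 at alpha = 0.1.


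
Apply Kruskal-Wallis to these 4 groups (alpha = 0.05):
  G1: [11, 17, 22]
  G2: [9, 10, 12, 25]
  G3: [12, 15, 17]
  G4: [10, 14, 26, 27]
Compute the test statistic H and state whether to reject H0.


Step 1: Combine all N = 14 observations and assign midranks.
sorted (value, group, rank): (9,G2,1), (10,G2,2.5), (10,G4,2.5), (11,G1,4), (12,G2,5.5), (12,G3,5.5), (14,G4,7), (15,G3,8), (17,G1,9.5), (17,G3,9.5), (22,G1,11), (25,G2,12), (26,G4,13), (27,G4,14)
Step 2: Sum ranks within each group.
R_1 = 24.5 (n_1 = 3)
R_2 = 21 (n_2 = 4)
R_3 = 23 (n_3 = 3)
R_4 = 36.5 (n_4 = 4)
Step 3: H = 12/(N(N+1)) * sum(R_i^2/n_i) - 3(N+1)
     = 12/(14*15) * (24.5^2/3 + 21^2/4 + 23^2/3 + 36.5^2/4) - 3*15
     = 0.057143 * 819.729 - 45
     = 1.841667.
Step 4: Ties present; correction factor C = 1 - 18/(14^3 - 14) = 0.993407. Corrected H = 1.841667 / 0.993407 = 1.853890.
Step 5: Under H0, H ~ chi^2(3); p-value = 0.603279.
Step 6: alpha = 0.05. fail to reject H0.

H = 1.8539, df = 3, p = 0.603279, fail to reject H0.


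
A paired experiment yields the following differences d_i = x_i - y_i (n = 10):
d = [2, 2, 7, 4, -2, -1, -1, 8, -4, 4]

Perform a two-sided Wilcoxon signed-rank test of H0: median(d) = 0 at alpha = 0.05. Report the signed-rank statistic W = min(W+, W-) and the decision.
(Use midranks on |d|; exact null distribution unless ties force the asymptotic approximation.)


Step 1: Drop any zero differences (none here) and take |d_i|.
|d| = [2, 2, 7, 4, 2, 1, 1, 8, 4, 4]
Step 2: Midrank |d_i| (ties get averaged ranks).
ranks: |2|->4, |2|->4, |7|->9, |4|->7, |2|->4, |1|->1.5, |1|->1.5, |8|->10, |4|->7, |4|->7
Step 3: Attach original signs; sum ranks with positive sign and with negative sign.
W+ = 4 + 4 + 9 + 7 + 10 + 7 = 41
W- = 4 + 1.5 + 1.5 + 7 = 14
(Check: W+ + W- = 55 should equal n(n+1)/2 = 55.)
Step 4: Test statistic W = min(W+, W-) = 14.
Step 5: Ties in |d|, so use the tie-corrected normal approximation.
        E[W] = n(n+1)/4 = 10*11/4 = 27.5.
        Tie groups: |d|=1 (t=2), |d|=2 (t=3), |d|=4 (t=3); sum(t^3 - t) = 54.
        Var[W] = n(n+1)(2n+1)/24 - sum(t^3-t)/48 = 2310/24 - 54/48 = 95.125.
        z = (W - E[W]) / sqrt(Var[W]) = (14 - 27.5) / 9.7532 = -1.3842.
        Two-sided p = 2*Phi(z) = 0.166309.
Step 6: alpha = 0.05. fail to reject H0.

W+ = 41, W- = 14, W = min = 14, p = 0.166309, fail to reject H0.


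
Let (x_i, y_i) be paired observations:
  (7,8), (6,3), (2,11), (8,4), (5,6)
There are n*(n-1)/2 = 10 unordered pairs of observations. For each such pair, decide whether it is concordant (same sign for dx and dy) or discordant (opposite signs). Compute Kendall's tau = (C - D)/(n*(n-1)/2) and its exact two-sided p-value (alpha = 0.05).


Step 1: Enumerate the 10 unordered pairs (i,j) with i<j and classify each by sign(x_j-x_i) * sign(y_j-y_i).
  (1,2):dx=-1,dy=-5->C; (1,3):dx=-5,dy=+3->D; (1,4):dx=+1,dy=-4->D; (1,5):dx=-2,dy=-2->C
  (2,3):dx=-4,dy=+8->D; (2,4):dx=+2,dy=+1->C; (2,5):dx=-1,dy=+3->D; (3,4):dx=+6,dy=-7->D
  (3,5):dx=+3,dy=-5->D; (4,5):dx=-3,dy=+2->D
Step 2: C = 3, D = 7, total pairs = 10.
Step 3: tau = (C - D)/(n(n-1)/2) = (3 - 7)/10 = -0.400000.
Step 4: Exact two-sided p-value (enumerate n! = 120 permutations of y under H0): p = 0.483333.
Step 5: alpha = 0.05. fail to reject H0.

tau_b = -0.4000 (C=3, D=7), p = 0.483333, fail to reject H0.


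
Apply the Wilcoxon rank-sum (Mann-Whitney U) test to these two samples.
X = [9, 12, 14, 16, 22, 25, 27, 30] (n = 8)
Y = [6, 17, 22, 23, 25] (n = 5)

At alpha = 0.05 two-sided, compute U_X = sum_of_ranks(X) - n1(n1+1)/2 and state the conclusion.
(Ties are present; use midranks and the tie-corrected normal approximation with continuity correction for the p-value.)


Step 1: Combine and sort all 13 observations; assign midranks.
sorted (value, group): (6,Y), (9,X), (12,X), (14,X), (16,X), (17,Y), (22,X), (22,Y), (23,Y), (25,X), (25,Y), (27,X), (30,X)
ranks: 6->1, 9->2, 12->3, 14->4, 16->5, 17->6, 22->7.5, 22->7.5, 23->9, 25->10.5, 25->10.5, 27->12, 30->13
Step 2: Rank sum for X: R1 = 2 + 3 + 4 + 5 + 7.5 + 10.5 + 12 + 13 = 57.
Step 3: U_X = R1 - n1(n1+1)/2 = 57 - 8*9/2 = 57 - 36 = 21.
       U_Y = n1*n2 - U_X = 40 - 21 = 19.
Step 4: Ties are present, so use the tie-corrected normal approximation (with continuity correction) for the p-value.
Step 5: p-value = 0.941492; compare to alpha = 0.05. fail to reject H0.

U_X = 21, p = 0.941492, fail to reject H0 at alpha = 0.05.


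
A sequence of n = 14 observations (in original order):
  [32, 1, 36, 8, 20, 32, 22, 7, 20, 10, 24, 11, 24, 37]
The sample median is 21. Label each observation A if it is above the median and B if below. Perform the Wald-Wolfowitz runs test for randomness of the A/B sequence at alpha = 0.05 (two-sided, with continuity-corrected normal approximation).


Step 1: Compute median = 21; label A = above, B = below.
Labels in order: ABABBAABBBABAA  (n_A = 7, n_B = 7)
Step 2: Count runs R = 9.
Step 3: Under H0 (random ordering), E[R] = 2*n_A*n_B/(n_A+n_B) + 1 = 2*7*7/14 + 1 = 8.0000.
        Var[R] = 2*n_A*n_B*(2*n_A*n_B - n_A - n_B) / ((n_A+n_B)^2 * (n_A+n_B-1)) = 8232/2548 = 3.2308.
        SD[R] = 1.7974.
Step 4: Continuity-corrected z = (R - 0.5 - E[R]) / SD[R] = (9 - 0.5 - 8.0000) / 1.7974 = 0.2782.
Step 5: Two-sided p-value via normal approximation = 2*(1 - Phi(|z|)) = 0.780879.
Step 6: alpha = 0.05. fail to reject H0.

R = 9, z = 0.2782, p = 0.780879, fail to reject H0.


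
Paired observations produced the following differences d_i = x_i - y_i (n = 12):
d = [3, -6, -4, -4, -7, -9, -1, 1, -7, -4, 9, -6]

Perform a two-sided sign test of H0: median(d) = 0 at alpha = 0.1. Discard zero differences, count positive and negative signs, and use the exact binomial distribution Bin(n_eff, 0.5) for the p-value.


Step 1: Discard zero differences. Original n = 12; n_eff = number of nonzero differences = 12.
Nonzero differences (with sign): +3, -6, -4, -4, -7, -9, -1, +1, -7, -4, +9, -6
Step 2: Count signs: positive = 3, negative = 9.
Step 3: Under H0: P(positive) = 0.5, so the number of positives S ~ Bin(12, 0.5).
Step 4: Two-sided exact p-value = sum of Bin(12,0.5) probabilities at or below the observed probability = 0.145996.
Step 5: alpha = 0.1. fail to reject H0.

n_eff = 12, pos = 3, neg = 9, p = 0.145996, fail to reject H0.


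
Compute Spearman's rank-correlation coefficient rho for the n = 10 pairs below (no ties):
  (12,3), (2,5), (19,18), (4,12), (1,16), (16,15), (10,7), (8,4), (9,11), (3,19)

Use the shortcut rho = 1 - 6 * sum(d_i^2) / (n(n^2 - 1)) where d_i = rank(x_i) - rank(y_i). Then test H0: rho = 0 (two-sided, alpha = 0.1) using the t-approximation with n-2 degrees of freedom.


Step 1: Rank x and y separately (midranks; no ties here).
rank(x): 12->8, 2->2, 19->10, 4->4, 1->1, 16->9, 10->7, 8->5, 9->6, 3->3
rank(y): 3->1, 5->3, 18->9, 12->6, 16->8, 15->7, 7->4, 4->2, 11->5, 19->10
Step 2: d_i = R_x(i) - R_y(i); compute d_i^2.
  (8-1)^2=49, (2-3)^2=1, (10-9)^2=1, (4-6)^2=4, (1-8)^2=49, (9-7)^2=4, (7-4)^2=9, (5-2)^2=9, (6-5)^2=1, (3-10)^2=49
sum(d^2) = 176.
Step 3: rho = 1 - 6*176 / (10*(10^2 - 1)) = 1 - 1056/990 = -0.066667.
Step 4: Under H0, t = rho * sqrt((n-2)/(1-rho^2)) = -0.1890 ~ t(8).
Step 5: Two-sided p-value from the t-distribution with 8 df = 0.854813.
Step 6: alpha = 0.1. fail to reject H0.

rho = -0.0667, p = 0.854813, fail to reject H0 at alpha = 0.1.


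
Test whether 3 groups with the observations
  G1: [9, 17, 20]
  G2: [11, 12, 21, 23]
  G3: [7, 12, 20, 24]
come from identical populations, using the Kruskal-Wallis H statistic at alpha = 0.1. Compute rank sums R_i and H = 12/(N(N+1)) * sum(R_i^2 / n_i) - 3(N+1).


Step 1: Combine all N = 11 observations and assign midranks.
sorted (value, group, rank): (7,G3,1), (9,G1,2), (11,G2,3), (12,G2,4.5), (12,G3,4.5), (17,G1,6), (20,G1,7.5), (20,G3,7.5), (21,G2,9), (23,G2,10), (24,G3,11)
Step 2: Sum ranks within each group.
R_1 = 15.5 (n_1 = 3)
R_2 = 26.5 (n_2 = 4)
R_3 = 24 (n_3 = 4)
Step 3: H = 12/(N(N+1)) * sum(R_i^2/n_i) - 3(N+1)
     = 12/(11*12) * (15.5^2/3 + 26.5^2/4 + 24^2/4) - 3*12
     = 0.090909 * 399.646 - 36
     = 0.331439.
Step 4: Ties present; correction factor C = 1 - 12/(11^3 - 11) = 0.990909. Corrected H = 0.331439 / 0.990909 = 0.334480.
Step 5: Under H0, H ~ chi^2(2); p-value = 0.845996.
Step 6: alpha = 0.1. fail to reject H0.

H = 0.3345, df = 2, p = 0.845996, fail to reject H0.


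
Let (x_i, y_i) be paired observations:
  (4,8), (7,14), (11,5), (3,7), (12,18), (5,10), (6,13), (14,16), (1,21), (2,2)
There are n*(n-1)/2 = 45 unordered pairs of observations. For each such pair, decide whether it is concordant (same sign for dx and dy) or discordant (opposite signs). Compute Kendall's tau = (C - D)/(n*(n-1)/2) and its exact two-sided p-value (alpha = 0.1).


Step 1: Enumerate the 45 unordered pairs (i,j) with i<j and classify each by sign(x_j-x_i) * sign(y_j-y_i).
  (1,2):dx=+3,dy=+6->C; (1,3):dx=+7,dy=-3->D; (1,4):dx=-1,dy=-1->C; (1,5):dx=+8,dy=+10->C
  (1,6):dx=+1,dy=+2->C; (1,7):dx=+2,dy=+5->C; (1,8):dx=+10,dy=+8->C; (1,9):dx=-3,dy=+13->D
  (1,10):dx=-2,dy=-6->C; (2,3):dx=+4,dy=-9->D; (2,4):dx=-4,dy=-7->C; (2,5):dx=+5,dy=+4->C
  (2,6):dx=-2,dy=-4->C; (2,7):dx=-1,dy=-1->C; (2,8):dx=+7,dy=+2->C; (2,9):dx=-6,dy=+7->D
  (2,10):dx=-5,dy=-12->C; (3,4):dx=-8,dy=+2->D; (3,5):dx=+1,dy=+13->C; (3,6):dx=-6,dy=+5->D
  (3,7):dx=-5,dy=+8->D; (3,8):dx=+3,dy=+11->C; (3,9):dx=-10,dy=+16->D; (3,10):dx=-9,dy=-3->C
  (4,5):dx=+9,dy=+11->C; (4,6):dx=+2,dy=+3->C; (4,7):dx=+3,dy=+6->C; (4,8):dx=+11,dy=+9->C
  (4,9):dx=-2,dy=+14->D; (4,10):dx=-1,dy=-5->C; (5,6):dx=-7,dy=-8->C; (5,7):dx=-6,dy=-5->C
  (5,8):dx=+2,dy=-2->D; (5,9):dx=-11,dy=+3->D; (5,10):dx=-10,dy=-16->C; (6,7):dx=+1,dy=+3->C
  (6,8):dx=+9,dy=+6->C; (6,9):dx=-4,dy=+11->D; (6,10):dx=-3,dy=-8->C; (7,8):dx=+8,dy=+3->C
  (7,9):dx=-5,dy=+8->D; (7,10):dx=-4,dy=-11->C; (8,9):dx=-13,dy=+5->D; (8,10):dx=-12,dy=-14->C
  (9,10):dx=+1,dy=-19->D
Step 2: C = 30, D = 15, total pairs = 45.
Step 3: tau = (C - D)/(n(n-1)/2) = (30 - 15)/45 = 0.333333.
Step 4: Exact two-sided p-value (enumerate n! = 3628800 permutations of y under H0): p = 0.216373.
Step 5: alpha = 0.1. fail to reject H0.

tau_b = 0.3333 (C=30, D=15), p = 0.216373, fail to reject H0.


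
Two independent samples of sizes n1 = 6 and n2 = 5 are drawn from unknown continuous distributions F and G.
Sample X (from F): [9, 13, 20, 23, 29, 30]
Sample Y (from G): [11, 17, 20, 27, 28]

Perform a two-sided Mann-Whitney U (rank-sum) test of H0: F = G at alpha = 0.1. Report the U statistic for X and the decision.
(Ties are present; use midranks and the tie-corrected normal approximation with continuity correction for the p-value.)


Step 1: Combine and sort all 11 observations; assign midranks.
sorted (value, group): (9,X), (11,Y), (13,X), (17,Y), (20,X), (20,Y), (23,X), (27,Y), (28,Y), (29,X), (30,X)
ranks: 9->1, 11->2, 13->3, 17->4, 20->5.5, 20->5.5, 23->7, 27->8, 28->9, 29->10, 30->11
Step 2: Rank sum for X: R1 = 1 + 3 + 5.5 + 7 + 10 + 11 = 37.5.
Step 3: U_X = R1 - n1(n1+1)/2 = 37.5 - 6*7/2 = 37.5 - 21 = 16.5.
       U_Y = n1*n2 - U_X = 30 - 16.5 = 13.5.
Step 4: Ties are present, so use the tie-corrected normal approximation (with continuity correction) for the p-value.
Step 5: p-value = 0.854805; compare to alpha = 0.1. fail to reject H0.

U_X = 16.5, p = 0.854805, fail to reject H0 at alpha = 0.1.


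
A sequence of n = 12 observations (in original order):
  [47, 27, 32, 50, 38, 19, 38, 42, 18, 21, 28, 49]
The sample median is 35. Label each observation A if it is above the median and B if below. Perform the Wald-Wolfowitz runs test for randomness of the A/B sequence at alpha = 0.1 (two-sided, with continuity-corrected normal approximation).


Step 1: Compute median = 35; label A = above, B = below.
Labels in order: ABBAABAABBBA  (n_A = 6, n_B = 6)
Step 2: Count runs R = 7.
Step 3: Under H0 (random ordering), E[R] = 2*n_A*n_B/(n_A+n_B) + 1 = 2*6*6/12 + 1 = 7.0000.
        Var[R] = 2*n_A*n_B*(2*n_A*n_B - n_A - n_B) / ((n_A+n_B)^2 * (n_A+n_B-1)) = 4320/1584 = 2.7273.
        SD[R] = 1.6514.
Step 4: R = E[R], so z = 0 with no continuity correction.
Step 5: Two-sided p-value via normal approximation = 2*(1 - Phi(|z|)) = 1.000000.
Step 6: alpha = 0.1. fail to reject H0.

R = 7, z = 0.0000, p = 1.000000, fail to reject H0.


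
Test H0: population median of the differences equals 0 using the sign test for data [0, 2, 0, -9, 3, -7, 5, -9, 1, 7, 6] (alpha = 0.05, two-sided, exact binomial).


Step 1: Discard zero differences. Original n = 11; n_eff = number of nonzero differences = 9.
Nonzero differences (with sign): +2, -9, +3, -7, +5, -9, +1, +7, +6
Step 2: Count signs: positive = 6, negative = 3.
Step 3: Under H0: P(positive) = 0.5, so the number of positives S ~ Bin(9, 0.5).
Step 4: Two-sided exact p-value = sum of Bin(9,0.5) probabilities at or below the observed probability = 0.507812.
Step 5: alpha = 0.05. fail to reject H0.

n_eff = 9, pos = 6, neg = 3, p = 0.507812, fail to reject H0.


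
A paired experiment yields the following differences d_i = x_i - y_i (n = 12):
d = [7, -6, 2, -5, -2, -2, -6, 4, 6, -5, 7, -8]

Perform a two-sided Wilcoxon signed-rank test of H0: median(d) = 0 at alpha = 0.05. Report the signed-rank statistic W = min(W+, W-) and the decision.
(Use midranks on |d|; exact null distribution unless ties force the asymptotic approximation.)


Step 1: Drop any zero differences (none here) and take |d_i|.
|d| = [7, 6, 2, 5, 2, 2, 6, 4, 6, 5, 7, 8]
Step 2: Midrank |d_i| (ties get averaged ranks).
ranks: |7|->10.5, |6|->8, |2|->2, |5|->5.5, |2|->2, |2|->2, |6|->8, |4|->4, |6|->8, |5|->5.5, |7|->10.5, |8|->12
Step 3: Attach original signs; sum ranks with positive sign and with negative sign.
W+ = 10.5 + 2 + 4 + 8 + 10.5 = 35
W- = 8 + 5.5 + 2 + 2 + 8 + 5.5 + 12 = 43
(Check: W+ + W- = 78 should equal n(n+1)/2 = 78.)
Step 4: Test statistic W = min(W+, W-) = 35.
Step 5: Ties in |d|, so use the tie-corrected normal approximation.
        E[W] = n(n+1)/4 = 12*13/4 = 39.
        Tie groups: |d|=2 (t=3), |d|=5 (t=2), |d|=6 (t=3), |d|=7 (t=2); sum(t^3 - t) = 60.
        Var[W] = n(n+1)(2n+1)/24 - sum(t^3-t)/48 = 3900/24 - 60/48 = 161.25.
        z = (W - E[W]) / sqrt(Var[W]) = (35 - 39) / 12.6984 = -0.3150.
        Two-sided p = 2*Phi(z) = 0.752762.
Step 6: alpha = 0.05. fail to reject H0.

W+ = 35, W- = 43, W = min = 35, p = 0.752762, fail to reject H0.


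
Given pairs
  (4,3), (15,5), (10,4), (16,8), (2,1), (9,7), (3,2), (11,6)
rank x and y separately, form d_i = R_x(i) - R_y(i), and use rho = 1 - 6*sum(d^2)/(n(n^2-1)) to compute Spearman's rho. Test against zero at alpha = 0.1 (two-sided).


Step 1: Rank x and y separately (midranks; no ties here).
rank(x): 4->3, 15->7, 10->5, 16->8, 2->1, 9->4, 3->2, 11->6
rank(y): 3->3, 5->5, 4->4, 8->8, 1->1, 7->7, 2->2, 6->6
Step 2: d_i = R_x(i) - R_y(i); compute d_i^2.
  (3-3)^2=0, (7-5)^2=4, (5-4)^2=1, (8-8)^2=0, (1-1)^2=0, (4-7)^2=9, (2-2)^2=0, (6-6)^2=0
sum(d^2) = 14.
Step 3: rho = 1 - 6*14 / (8*(8^2 - 1)) = 1 - 84/504 = 0.833333.
Step 4: Under H0, t = rho * sqrt((n-2)/(1-rho^2)) = 3.6927 ~ t(6).
Step 5: Two-sided p-value from the t-distribution with 6 df = 0.010176.
Step 6: alpha = 0.1. reject H0.

rho = 0.8333, p = 0.010176, reject H0 at alpha = 0.1.


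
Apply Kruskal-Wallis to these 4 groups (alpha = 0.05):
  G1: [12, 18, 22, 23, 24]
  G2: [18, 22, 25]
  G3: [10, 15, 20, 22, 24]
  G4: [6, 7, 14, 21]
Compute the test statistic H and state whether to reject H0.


Step 1: Combine all N = 17 observations and assign midranks.
sorted (value, group, rank): (6,G4,1), (7,G4,2), (10,G3,3), (12,G1,4), (14,G4,5), (15,G3,6), (18,G1,7.5), (18,G2,7.5), (20,G3,9), (21,G4,10), (22,G1,12), (22,G2,12), (22,G3,12), (23,G1,14), (24,G1,15.5), (24,G3,15.5), (25,G2,17)
Step 2: Sum ranks within each group.
R_1 = 53 (n_1 = 5)
R_2 = 36.5 (n_2 = 3)
R_3 = 45.5 (n_3 = 5)
R_4 = 18 (n_4 = 4)
Step 3: H = 12/(N(N+1)) * sum(R_i^2/n_i) - 3(N+1)
     = 12/(17*18) * (53^2/5 + 36.5^2/3 + 45.5^2/5 + 18^2/4) - 3*18
     = 0.039216 * 1500.93 - 54
     = 4.860131.
Step 4: Ties present; correction factor C = 1 - 36/(17^3 - 17) = 0.992647. Corrected H = 4.860131 / 0.992647 = 4.896132.
Step 5: Under H0, H ~ chi^2(3); p-value = 0.179563.
Step 6: alpha = 0.05. fail to reject H0.

H = 4.8961, df = 3, p = 0.179563, fail to reject H0.


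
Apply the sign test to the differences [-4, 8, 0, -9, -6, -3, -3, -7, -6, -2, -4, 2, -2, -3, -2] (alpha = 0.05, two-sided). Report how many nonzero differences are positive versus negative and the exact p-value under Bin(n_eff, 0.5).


Step 1: Discard zero differences. Original n = 15; n_eff = number of nonzero differences = 14.
Nonzero differences (with sign): -4, +8, -9, -6, -3, -3, -7, -6, -2, -4, +2, -2, -3, -2
Step 2: Count signs: positive = 2, negative = 12.
Step 3: Under H0: P(positive) = 0.5, so the number of positives S ~ Bin(14, 0.5).
Step 4: Two-sided exact p-value = sum of Bin(14,0.5) probabilities at or below the observed probability = 0.012939.
Step 5: alpha = 0.05. reject H0.

n_eff = 14, pos = 2, neg = 12, p = 0.012939, reject H0.


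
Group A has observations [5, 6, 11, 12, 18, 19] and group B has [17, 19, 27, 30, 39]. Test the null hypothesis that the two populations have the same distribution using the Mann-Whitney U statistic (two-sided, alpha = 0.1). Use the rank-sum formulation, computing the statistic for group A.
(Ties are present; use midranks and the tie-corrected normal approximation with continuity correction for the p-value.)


Step 1: Combine and sort all 11 observations; assign midranks.
sorted (value, group): (5,X), (6,X), (11,X), (12,X), (17,Y), (18,X), (19,X), (19,Y), (27,Y), (30,Y), (39,Y)
ranks: 5->1, 6->2, 11->3, 12->4, 17->5, 18->6, 19->7.5, 19->7.5, 27->9, 30->10, 39->11
Step 2: Rank sum for X: R1 = 1 + 2 + 3 + 4 + 6 + 7.5 = 23.5.
Step 3: U_X = R1 - n1(n1+1)/2 = 23.5 - 6*7/2 = 23.5 - 21 = 2.5.
       U_Y = n1*n2 - U_X = 30 - 2.5 = 27.5.
Step 4: Ties are present, so use the tie-corrected normal approximation (with continuity correction) for the p-value.
Step 5: p-value = 0.028100; compare to alpha = 0.1. reject H0.

U_X = 2.5, p = 0.028100, reject H0 at alpha = 0.1.


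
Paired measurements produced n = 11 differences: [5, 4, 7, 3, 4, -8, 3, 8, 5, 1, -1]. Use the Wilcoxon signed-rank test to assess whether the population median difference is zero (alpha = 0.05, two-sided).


Step 1: Drop any zero differences (none here) and take |d_i|.
|d| = [5, 4, 7, 3, 4, 8, 3, 8, 5, 1, 1]
Step 2: Midrank |d_i| (ties get averaged ranks).
ranks: |5|->7.5, |4|->5.5, |7|->9, |3|->3.5, |4|->5.5, |8|->10.5, |3|->3.5, |8|->10.5, |5|->7.5, |1|->1.5, |1|->1.5
Step 3: Attach original signs; sum ranks with positive sign and with negative sign.
W+ = 7.5 + 5.5 + 9 + 3.5 + 5.5 + 3.5 + 10.5 + 7.5 + 1.5 = 54
W- = 10.5 + 1.5 = 12
(Check: W+ + W- = 66 should equal n(n+1)/2 = 66.)
Step 4: Test statistic W = min(W+, W-) = 12.
Step 5: Ties in |d|, so use the tie-corrected normal approximation.
        E[W] = n(n+1)/4 = 11*12/4 = 33.
        Tie groups: |d|=1 (t=2), |d|=3 (t=2), |d|=4 (t=2), |d|=5 (t=2), |d|=8 (t=2); sum(t^3 - t) = 30.
        Var[W] = n(n+1)(2n+1)/24 - sum(t^3-t)/48 = 3036/24 - 30/48 = 125.875.
        z = (W - E[W]) / sqrt(Var[W]) = (12 - 33) / 11.2194 = -1.8718.
        Two-sided p = 2*Phi(z) = 0.061240.
Step 6: alpha = 0.05. fail to reject H0.

W+ = 54, W- = 12, W = min = 12, p = 0.061240, fail to reject H0.


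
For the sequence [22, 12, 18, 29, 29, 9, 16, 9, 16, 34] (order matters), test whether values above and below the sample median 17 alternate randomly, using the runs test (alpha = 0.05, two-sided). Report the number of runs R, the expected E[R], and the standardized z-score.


Step 1: Compute median = 17; label A = above, B = below.
Labels in order: ABAAABBBBA  (n_A = 5, n_B = 5)
Step 2: Count runs R = 5.
Step 3: Under H0 (random ordering), E[R] = 2*n_A*n_B/(n_A+n_B) + 1 = 2*5*5/10 + 1 = 6.0000.
        Var[R] = 2*n_A*n_B*(2*n_A*n_B - n_A - n_B) / ((n_A+n_B)^2 * (n_A+n_B-1)) = 2000/900 = 2.2222.
        SD[R] = 1.4907.
Step 4: Continuity-corrected z = (R + 0.5 - E[R]) / SD[R] = (5 + 0.5 - 6.0000) / 1.4907 = -0.3354.
Step 5: Two-sided p-value via normal approximation = 2*(1 - Phi(|z|)) = 0.737316.
Step 6: alpha = 0.05. fail to reject H0.

R = 5, z = -0.3354, p = 0.737316, fail to reject H0.


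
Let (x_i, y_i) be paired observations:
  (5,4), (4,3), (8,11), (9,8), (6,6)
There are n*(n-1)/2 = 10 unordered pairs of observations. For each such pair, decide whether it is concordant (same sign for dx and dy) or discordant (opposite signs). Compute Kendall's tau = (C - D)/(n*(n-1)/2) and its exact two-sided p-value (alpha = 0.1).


Step 1: Enumerate the 10 unordered pairs (i,j) with i<j and classify each by sign(x_j-x_i) * sign(y_j-y_i).
  (1,2):dx=-1,dy=-1->C; (1,3):dx=+3,dy=+7->C; (1,4):dx=+4,dy=+4->C; (1,5):dx=+1,dy=+2->C
  (2,3):dx=+4,dy=+8->C; (2,4):dx=+5,dy=+5->C; (2,5):dx=+2,dy=+3->C; (3,4):dx=+1,dy=-3->D
  (3,5):dx=-2,dy=-5->C; (4,5):dx=-3,dy=-2->C
Step 2: C = 9, D = 1, total pairs = 10.
Step 3: tau = (C - D)/(n(n-1)/2) = (9 - 1)/10 = 0.800000.
Step 4: Exact two-sided p-value (enumerate n! = 120 permutations of y under H0): p = 0.083333.
Step 5: alpha = 0.1. reject H0.

tau_b = 0.8000 (C=9, D=1), p = 0.083333, reject H0.


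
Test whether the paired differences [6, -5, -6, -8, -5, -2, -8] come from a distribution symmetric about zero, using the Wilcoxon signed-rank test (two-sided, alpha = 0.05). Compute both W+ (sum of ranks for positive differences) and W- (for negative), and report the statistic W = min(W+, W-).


Step 1: Drop any zero differences (none here) and take |d_i|.
|d| = [6, 5, 6, 8, 5, 2, 8]
Step 2: Midrank |d_i| (ties get averaged ranks).
ranks: |6|->4.5, |5|->2.5, |6|->4.5, |8|->6.5, |5|->2.5, |2|->1, |8|->6.5
Step 3: Attach original signs; sum ranks with positive sign and with negative sign.
W+ = 4.5 = 4.5
W- = 2.5 + 4.5 + 6.5 + 2.5 + 1 + 6.5 = 23.5
(Check: W+ + W- = 28 should equal n(n+1)/2 = 28.)
Step 4: Test statistic W = min(W+, W-) = 4.5.
Step 5: Ties in |d|, so use the tie-corrected normal approximation.
        E[W] = n(n+1)/4 = 7*8/4 = 14.
        Tie groups: |d|=5 (t=2), |d|=6 (t=2), |d|=8 (t=2); sum(t^3 - t) = 18.
        Var[W] = n(n+1)(2n+1)/24 - sum(t^3-t)/48 = 840/24 - 18/48 = 34.625.
        z = (W - E[W]) / sqrt(Var[W]) = (4.5 - 14) / 5.8843 = -1.6145.
        Two-sided p = 2*Phi(z) = 0.106427.
Step 6: alpha = 0.05. fail to reject H0.

W+ = 4.5, W- = 23.5, W = min = 4.5, p = 0.106427, fail to reject H0.


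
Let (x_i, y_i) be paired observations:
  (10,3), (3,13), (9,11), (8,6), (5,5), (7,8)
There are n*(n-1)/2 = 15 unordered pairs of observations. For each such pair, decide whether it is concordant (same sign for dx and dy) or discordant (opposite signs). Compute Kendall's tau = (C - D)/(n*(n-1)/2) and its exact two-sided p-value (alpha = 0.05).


Step 1: Enumerate the 15 unordered pairs (i,j) with i<j and classify each by sign(x_j-x_i) * sign(y_j-y_i).
  (1,2):dx=-7,dy=+10->D; (1,3):dx=-1,dy=+8->D; (1,4):dx=-2,dy=+3->D; (1,5):dx=-5,dy=+2->D
  (1,6):dx=-3,dy=+5->D; (2,3):dx=+6,dy=-2->D; (2,4):dx=+5,dy=-7->D; (2,5):dx=+2,dy=-8->D
  (2,6):dx=+4,dy=-5->D; (3,4):dx=-1,dy=-5->C; (3,5):dx=-4,dy=-6->C; (3,6):dx=-2,dy=-3->C
  (4,5):dx=-3,dy=-1->C; (4,6):dx=-1,dy=+2->D; (5,6):dx=+2,dy=+3->C
Step 2: C = 5, D = 10, total pairs = 15.
Step 3: tau = (C - D)/(n(n-1)/2) = (5 - 10)/15 = -0.333333.
Step 4: Exact two-sided p-value (enumerate n! = 720 permutations of y under H0): p = 0.469444.
Step 5: alpha = 0.05. fail to reject H0.

tau_b = -0.3333 (C=5, D=10), p = 0.469444, fail to reject H0.


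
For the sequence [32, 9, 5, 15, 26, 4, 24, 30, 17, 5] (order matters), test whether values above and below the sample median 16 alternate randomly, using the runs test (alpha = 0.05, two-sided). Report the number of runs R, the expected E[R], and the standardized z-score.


Step 1: Compute median = 16; label A = above, B = below.
Labels in order: ABBBABAAAB  (n_A = 5, n_B = 5)
Step 2: Count runs R = 6.
Step 3: Under H0 (random ordering), E[R] = 2*n_A*n_B/(n_A+n_B) + 1 = 2*5*5/10 + 1 = 6.0000.
        Var[R] = 2*n_A*n_B*(2*n_A*n_B - n_A - n_B) / ((n_A+n_B)^2 * (n_A+n_B-1)) = 2000/900 = 2.2222.
        SD[R] = 1.4907.
Step 4: R = E[R], so z = 0 with no continuity correction.
Step 5: Two-sided p-value via normal approximation = 2*(1 - Phi(|z|)) = 1.000000.
Step 6: alpha = 0.05. fail to reject H0.

R = 6, z = 0.0000, p = 1.000000, fail to reject H0.


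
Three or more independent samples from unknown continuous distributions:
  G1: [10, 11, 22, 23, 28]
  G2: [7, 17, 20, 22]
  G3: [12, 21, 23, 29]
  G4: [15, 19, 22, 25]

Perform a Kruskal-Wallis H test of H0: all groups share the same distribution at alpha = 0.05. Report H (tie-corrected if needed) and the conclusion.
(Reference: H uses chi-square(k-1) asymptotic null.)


Step 1: Combine all N = 17 observations and assign midranks.
sorted (value, group, rank): (7,G2,1), (10,G1,2), (11,G1,3), (12,G3,4), (15,G4,5), (17,G2,6), (19,G4,7), (20,G2,8), (21,G3,9), (22,G1,11), (22,G2,11), (22,G4,11), (23,G1,13.5), (23,G3,13.5), (25,G4,15), (28,G1,16), (29,G3,17)
Step 2: Sum ranks within each group.
R_1 = 45.5 (n_1 = 5)
R_2 = 26 (n_2 = 4)
R_3 = 43.5 (n_3 = 4)
R_4 = 38 (n_4 = 4)
Step 3: H = 12/(N(N+1)) * sum(R_i^2/n_i) - 3(N+1)
     = 12/(17*18) * (45.5^2/5 + 26^2/4 + 43.5^2/4 + 38^2/4) - 3*18
     = 0.039216 * 1417.11 - 54
     = 1.573039.
Step 4: Ties present; correction factor C = 1 - 30/(17^3 - 17) = 0.993873. Corrected H = 1.573039 / 0.993873 = 1.582737.
Step 5: Under H0, H ~ chi^2(3); p-value = 0.663310.
Step 6: alpha = 0.05. fail to reject H0.

H = 1.5827, df = 3, p = 0.663310, fail to reject H0.
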